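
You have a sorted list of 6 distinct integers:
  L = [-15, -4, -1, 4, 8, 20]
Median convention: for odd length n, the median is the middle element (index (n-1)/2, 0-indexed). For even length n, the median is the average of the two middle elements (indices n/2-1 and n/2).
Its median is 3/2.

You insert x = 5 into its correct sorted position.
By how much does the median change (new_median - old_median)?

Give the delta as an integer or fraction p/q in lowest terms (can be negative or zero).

Old median = 3/2
After inserting x = 5: new sorted = [-15, -4, -1, 4, 5, 8, 20]
New median = 4
Delta = 4 - 3/2 = 5/2

Answer: 5/2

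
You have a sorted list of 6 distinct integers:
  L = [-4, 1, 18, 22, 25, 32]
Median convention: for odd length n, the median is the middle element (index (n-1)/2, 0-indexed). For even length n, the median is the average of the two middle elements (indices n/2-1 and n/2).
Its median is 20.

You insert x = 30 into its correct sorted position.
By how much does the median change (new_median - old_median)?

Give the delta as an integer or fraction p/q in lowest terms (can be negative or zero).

Answer: 2

Derivation:
Old median = 20
After inserting x = 30: new sorted = [-4, 1, 18, 22, 25, 30, 32]
New median = 22
Delta = 22 - 20 = 2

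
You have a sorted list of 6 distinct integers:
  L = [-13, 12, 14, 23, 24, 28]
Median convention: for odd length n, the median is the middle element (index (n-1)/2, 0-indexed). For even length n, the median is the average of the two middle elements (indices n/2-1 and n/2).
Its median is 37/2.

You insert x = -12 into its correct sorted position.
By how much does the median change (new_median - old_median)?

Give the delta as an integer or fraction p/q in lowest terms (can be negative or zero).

Old median = 37/2
After inserting x = -12: new sorted = [-13, -12, 12, 14, 23, 24, 28]
New median = 14
Delta = 14 - 37/2 = -9/2

Answer: -9/2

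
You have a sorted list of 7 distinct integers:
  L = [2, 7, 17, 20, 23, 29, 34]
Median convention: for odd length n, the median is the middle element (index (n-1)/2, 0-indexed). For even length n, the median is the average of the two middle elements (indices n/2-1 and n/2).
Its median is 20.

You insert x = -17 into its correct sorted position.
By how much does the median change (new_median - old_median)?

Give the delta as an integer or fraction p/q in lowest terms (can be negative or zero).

Answer: -3/2

Derivation:
Old median = 20
After inserting x = -17: new sorted = [-17, 2, 7, 17, 20, 23, 29, 34]
New median = 37/2
Delta = 37/2 - 20 = -3/2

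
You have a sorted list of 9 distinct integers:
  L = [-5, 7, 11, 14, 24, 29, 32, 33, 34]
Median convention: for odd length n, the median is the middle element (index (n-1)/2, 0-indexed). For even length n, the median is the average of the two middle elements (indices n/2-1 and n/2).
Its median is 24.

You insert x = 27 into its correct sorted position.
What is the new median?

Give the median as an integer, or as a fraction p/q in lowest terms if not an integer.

Answer: 51/2

Derivation:
Old list (sorted, length 9): [-5, 7, 11, 14, 24, 29, 32, 33, 34]
Old median = 24
Insert x = 27
Old length odd (9). Middle was index 4 = 24.
New length even (10). New median = avg of two middle elements.
x = 27: 5 elements are < x, 4 elements are > x.
New sorted list: [-5, 7, 11, 14, 24, 27, 29, 32, 33, 34]
New median = 51/2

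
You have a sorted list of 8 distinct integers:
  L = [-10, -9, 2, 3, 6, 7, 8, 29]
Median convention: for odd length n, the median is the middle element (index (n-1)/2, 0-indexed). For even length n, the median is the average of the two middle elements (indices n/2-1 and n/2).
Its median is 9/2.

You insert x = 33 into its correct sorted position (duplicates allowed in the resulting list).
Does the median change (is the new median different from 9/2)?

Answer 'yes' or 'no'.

Old median = 9/2
Insert x = 33
New median = 6
Changed? yes

Answer: yes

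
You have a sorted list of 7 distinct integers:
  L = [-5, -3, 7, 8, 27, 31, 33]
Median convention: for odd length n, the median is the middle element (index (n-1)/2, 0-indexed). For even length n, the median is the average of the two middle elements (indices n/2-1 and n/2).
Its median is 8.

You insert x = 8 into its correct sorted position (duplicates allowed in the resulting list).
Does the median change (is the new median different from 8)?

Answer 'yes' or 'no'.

Old median = 8
Insert x = 8
New median = 8
Changed? no

Answer: no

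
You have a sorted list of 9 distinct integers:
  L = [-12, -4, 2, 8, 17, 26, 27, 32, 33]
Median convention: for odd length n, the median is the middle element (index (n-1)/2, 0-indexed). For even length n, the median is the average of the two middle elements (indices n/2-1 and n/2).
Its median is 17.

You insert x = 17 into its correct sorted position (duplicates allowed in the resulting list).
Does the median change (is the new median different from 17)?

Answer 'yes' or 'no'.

Old median = 17
Insert x = 17
New median = 17
Changed? no

Answer: no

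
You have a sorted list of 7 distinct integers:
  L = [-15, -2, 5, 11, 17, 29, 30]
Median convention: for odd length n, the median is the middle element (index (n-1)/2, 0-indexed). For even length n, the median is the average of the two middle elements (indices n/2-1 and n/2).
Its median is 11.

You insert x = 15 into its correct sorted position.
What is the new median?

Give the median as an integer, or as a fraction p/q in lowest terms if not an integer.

Old list (sorted, length 7): [-15, -2, 5, 11, 17, 29, 30]
Old median = 11
Insert x = 15
Old length odd (7). Middle was index 3 = 11.
New length even (8). New median = avg of two middle elements.
x = 15: 4 elements are < x, 3 elements are > x.
New sorted list: [-15, -2, 5, 11, 15, 17, 29, 30]
New median = 13

Answer: 13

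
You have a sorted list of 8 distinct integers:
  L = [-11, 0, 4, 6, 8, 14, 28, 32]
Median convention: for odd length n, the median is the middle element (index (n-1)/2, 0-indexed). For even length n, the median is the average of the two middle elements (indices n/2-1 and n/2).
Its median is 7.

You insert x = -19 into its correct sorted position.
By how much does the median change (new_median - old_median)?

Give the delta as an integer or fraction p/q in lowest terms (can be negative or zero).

Old median = 7
After inserting x = -19: new sorted = [-19, -11, 0, 4, 6, 8, 14, 28, 32]
New median = 6
Delta = 6 - 7 = -1

Answer: -1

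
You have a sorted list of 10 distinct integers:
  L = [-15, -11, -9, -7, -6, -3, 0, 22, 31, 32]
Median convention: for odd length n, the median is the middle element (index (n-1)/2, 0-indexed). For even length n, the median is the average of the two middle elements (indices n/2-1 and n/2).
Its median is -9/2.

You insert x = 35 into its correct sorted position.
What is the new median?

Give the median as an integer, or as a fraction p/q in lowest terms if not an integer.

Old list (sorted, length 10): [-15, -11, -9, -7, -6, -3, 0, 22, 31, 32]
Old median = -9/2
Insert x = 35
Old length even (10). Middle pair: indices 4,5 = -6,-3.
New length odd (11). New median = single middle element.
x = 35: 10 elements are < x, 0 elements are > x.
New sorted list: [-15, -11, -9, -7, -6, -3, 0, 22, 31, 32, 35]
New median = -3

Answer: -3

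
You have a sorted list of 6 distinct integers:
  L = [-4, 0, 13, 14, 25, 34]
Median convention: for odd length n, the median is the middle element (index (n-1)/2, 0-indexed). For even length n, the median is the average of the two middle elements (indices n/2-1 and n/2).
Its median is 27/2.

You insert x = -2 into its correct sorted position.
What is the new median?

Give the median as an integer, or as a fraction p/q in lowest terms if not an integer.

Old list (sorted, length 6): [-4, 0, 13, 14, 25, 34]
Old median = 27/2
Insert x = -2
Old length even (6). Middle pair: indices 2,3 = 13,14.
New length odd (7). New median = single middle element.
x = -2: 1 elements are < x, 5 elements are > x.
New sorted list: [-4, -2, 0, 13, 14, 25, 34]
New median = 13

Answer: 13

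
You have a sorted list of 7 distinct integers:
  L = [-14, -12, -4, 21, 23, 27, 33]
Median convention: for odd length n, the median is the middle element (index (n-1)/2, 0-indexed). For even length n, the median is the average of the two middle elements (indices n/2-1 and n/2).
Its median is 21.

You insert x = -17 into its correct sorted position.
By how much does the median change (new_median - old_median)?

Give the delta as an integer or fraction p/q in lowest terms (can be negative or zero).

Answer: -25/2

Derivation:
Old median = 21
After inserting x = -17: new sorted = [-17, -14, -12, -4, 21, 23, 27, 33]
New median = 17/2
Delta = 17/2 - 21 = -25/2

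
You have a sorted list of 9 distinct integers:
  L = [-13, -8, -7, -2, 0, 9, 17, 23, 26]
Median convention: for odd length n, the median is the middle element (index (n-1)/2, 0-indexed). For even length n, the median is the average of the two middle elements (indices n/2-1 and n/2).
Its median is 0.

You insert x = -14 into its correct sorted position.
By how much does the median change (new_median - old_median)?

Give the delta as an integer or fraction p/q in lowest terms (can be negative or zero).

Old median = 0
After inserting x = -14: new sorted = [-14, -13, -8, -7, -2, 0, 9, 17, 23, 26]
New median = -1
Delta = -1 - 0 = -1

Answer: -1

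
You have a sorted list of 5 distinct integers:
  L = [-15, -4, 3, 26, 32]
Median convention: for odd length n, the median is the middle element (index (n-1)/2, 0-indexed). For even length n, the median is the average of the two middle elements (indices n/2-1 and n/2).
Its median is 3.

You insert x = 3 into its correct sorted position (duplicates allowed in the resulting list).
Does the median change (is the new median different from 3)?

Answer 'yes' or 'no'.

Answer: no

Derivation:
Old median = 3
Insert x = 3
New median = 3
Changed? no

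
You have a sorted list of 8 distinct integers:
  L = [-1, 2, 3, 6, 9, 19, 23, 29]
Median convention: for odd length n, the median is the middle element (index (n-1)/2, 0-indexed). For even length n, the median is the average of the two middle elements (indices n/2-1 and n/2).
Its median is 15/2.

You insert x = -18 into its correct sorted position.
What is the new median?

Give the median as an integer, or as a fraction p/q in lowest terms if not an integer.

Old list (sorted, length 8): [-1, 2, 3, 6, 9, 19, 23, 29]
Old median = 15/2
Insert x = -18
Old length even (8). Middle pair: indices 3,4 = 6,9.
New length odd (9). New median = single middle element.
x = -18: 0 elements are < x, 8 elements are > x.
New sorted list: [-18, -1, 2, 3, 6, 9, 19, 23, 29]
New median = 6

Answer: 6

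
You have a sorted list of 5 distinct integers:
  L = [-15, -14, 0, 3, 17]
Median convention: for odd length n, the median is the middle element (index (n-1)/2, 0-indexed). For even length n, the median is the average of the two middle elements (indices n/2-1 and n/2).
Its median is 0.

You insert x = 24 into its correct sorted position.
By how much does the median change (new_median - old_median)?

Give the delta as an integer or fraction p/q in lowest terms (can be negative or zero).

Answer: 3/2

Derivation:
Old median = 0
After inserting x = 24: new sorted = [-15, -14, 0, 3, 17, 24]
New median = 3/2
Delta = 3/2 - 0 = 3/2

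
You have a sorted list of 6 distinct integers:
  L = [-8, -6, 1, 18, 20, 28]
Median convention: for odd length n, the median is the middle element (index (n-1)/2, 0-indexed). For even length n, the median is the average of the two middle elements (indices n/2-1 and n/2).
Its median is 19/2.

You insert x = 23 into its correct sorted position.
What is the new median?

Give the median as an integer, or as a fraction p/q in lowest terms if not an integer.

Answer: 18

Derivation:
Old list (sorted, length 6): [-8, -6, 1, 18, 20, 28]
Old median = 19/2
Insert x = 23
Old length even (6). Middle pair: indices 2,3 = 1,18.
New length odd (7). New median = single middle element.
x = 23: 5 elements are < x, 1 elements are > x.
New sorted list: [-8, -6, 1, 18, 20, 23, 28]
New median = 18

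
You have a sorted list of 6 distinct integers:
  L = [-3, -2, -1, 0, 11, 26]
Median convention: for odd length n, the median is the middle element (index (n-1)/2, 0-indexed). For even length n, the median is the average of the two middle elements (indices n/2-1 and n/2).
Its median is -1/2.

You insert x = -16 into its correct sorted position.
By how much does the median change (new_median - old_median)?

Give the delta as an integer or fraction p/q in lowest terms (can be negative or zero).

Answer: -1/2

Derivation:
Old median = -1/2
After inserting x = -16: new sorted = [-16, -3, -2, -1, 0, 11, 26]
New median = -1
Delta = -1 - -1/2 = -1/2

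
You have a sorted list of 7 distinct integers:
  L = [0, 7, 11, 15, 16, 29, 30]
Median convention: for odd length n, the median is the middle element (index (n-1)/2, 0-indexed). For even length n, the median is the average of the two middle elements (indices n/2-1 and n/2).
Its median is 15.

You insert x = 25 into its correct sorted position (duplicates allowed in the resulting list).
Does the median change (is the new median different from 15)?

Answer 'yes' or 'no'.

Answer: yes

Derivation:
Old median = 15
Insert x = 25
New median = 31/2
Changed? yes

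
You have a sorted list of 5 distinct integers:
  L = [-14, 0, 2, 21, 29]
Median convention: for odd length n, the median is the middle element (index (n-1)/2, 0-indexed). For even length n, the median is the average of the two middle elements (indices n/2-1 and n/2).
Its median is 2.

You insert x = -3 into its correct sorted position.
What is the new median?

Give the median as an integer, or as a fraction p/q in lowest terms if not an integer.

Old list (sorted, length 5): [-14, 0, 2, 21, 29]
Old median = 2
Insert x = -3
Old length odd (5). Middle was index 2 = 2.
New length even (6). New median = avg of two middle elements.
x = -3: 1 elements are < x, 4 elements are > x.
New sorted list: [-14, -3, 0, 2, 21, 29]
New median = 1

Answer: 1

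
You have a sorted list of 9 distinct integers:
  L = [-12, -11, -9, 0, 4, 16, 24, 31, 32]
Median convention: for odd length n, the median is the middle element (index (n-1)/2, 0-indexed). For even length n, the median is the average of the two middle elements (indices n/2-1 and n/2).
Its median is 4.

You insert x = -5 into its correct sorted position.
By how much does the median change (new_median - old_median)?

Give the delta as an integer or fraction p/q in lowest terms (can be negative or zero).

Answer: -2

Derivation:
Old median = 4
After inserting x = -5: new sorted = [-12, -11, -9, -5, 0, 4, 16, 24, 31, 32]
New median = 2
Delta = 2 - 4 = -2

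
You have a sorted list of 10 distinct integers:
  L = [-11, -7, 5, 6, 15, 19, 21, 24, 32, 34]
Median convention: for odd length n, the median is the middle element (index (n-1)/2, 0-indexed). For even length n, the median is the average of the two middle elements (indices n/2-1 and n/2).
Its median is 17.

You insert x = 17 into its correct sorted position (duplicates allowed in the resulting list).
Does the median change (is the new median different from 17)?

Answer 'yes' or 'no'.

Answer: no

Derivation:
Old median = 17
Insert x = 17
New median = 17
Changed? no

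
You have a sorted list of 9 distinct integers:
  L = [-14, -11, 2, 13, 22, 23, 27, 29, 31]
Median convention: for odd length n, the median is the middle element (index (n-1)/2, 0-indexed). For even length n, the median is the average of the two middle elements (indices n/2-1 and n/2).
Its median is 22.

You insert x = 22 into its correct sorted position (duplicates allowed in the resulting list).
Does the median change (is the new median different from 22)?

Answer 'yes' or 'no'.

Answer: no

Derivation:
Old median = 22
Insert x = 22
New median = 22
Changed? no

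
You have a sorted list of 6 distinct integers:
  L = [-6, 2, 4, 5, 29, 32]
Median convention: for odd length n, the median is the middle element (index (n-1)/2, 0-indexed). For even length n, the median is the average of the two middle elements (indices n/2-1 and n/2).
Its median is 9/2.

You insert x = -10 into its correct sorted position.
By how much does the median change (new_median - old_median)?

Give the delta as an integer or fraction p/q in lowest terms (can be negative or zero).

Old median = 9/2
After inserting x = -10: new sorted = [-10, -6, 2, 4, 5, 29, 32]
New median = 4
Delta = 4 - 9/2 = -1/2

Answer: -1/2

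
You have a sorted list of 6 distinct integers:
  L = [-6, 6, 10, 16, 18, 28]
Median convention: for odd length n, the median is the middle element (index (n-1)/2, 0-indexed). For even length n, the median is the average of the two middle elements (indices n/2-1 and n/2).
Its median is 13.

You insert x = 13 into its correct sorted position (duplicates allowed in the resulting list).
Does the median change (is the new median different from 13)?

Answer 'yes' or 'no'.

Old median = 13
Insert x = 13
New median = 13
Changed? no

Answer: no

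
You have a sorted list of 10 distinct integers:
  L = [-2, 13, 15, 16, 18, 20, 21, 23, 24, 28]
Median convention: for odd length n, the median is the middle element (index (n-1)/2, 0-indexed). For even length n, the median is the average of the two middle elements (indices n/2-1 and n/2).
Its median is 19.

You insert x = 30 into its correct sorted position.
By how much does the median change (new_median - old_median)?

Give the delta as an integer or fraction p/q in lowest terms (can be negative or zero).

Old median = 19
After inserting x = 30: new sorted = [-2, 13, 15, 16, 18, 20, 21, 23, 24, 28, 30]
New median = 20
Delta = 20 - 19 = 1

Answer: 1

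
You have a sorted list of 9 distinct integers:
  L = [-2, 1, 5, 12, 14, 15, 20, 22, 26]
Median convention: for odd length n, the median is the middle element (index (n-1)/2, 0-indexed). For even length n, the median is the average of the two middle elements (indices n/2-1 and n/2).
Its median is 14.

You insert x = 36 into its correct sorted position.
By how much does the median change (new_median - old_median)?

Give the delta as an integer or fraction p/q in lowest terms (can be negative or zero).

Old median = 14
After inserting x = 36: new sorted = [-2, 1, 5, 12, 14, 15, 20, 22, 26, 36]
New median = 29/2
Delta = 29/2 - 14 = 1/2

Answer: 1/2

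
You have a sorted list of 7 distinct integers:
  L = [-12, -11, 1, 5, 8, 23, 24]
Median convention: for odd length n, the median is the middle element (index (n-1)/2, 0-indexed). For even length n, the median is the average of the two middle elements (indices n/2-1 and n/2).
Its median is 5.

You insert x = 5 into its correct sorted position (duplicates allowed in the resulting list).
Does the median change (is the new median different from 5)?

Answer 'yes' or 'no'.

Answer: no

Derivation:
Old median = 5
Insert x = 5
New median = 5
Changed? no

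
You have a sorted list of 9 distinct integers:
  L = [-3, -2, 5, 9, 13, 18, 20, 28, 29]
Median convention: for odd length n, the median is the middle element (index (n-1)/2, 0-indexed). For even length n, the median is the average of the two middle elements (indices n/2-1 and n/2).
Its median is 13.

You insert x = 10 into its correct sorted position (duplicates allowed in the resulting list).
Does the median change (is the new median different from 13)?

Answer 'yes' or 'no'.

Answer: yes

Derivation:
Old median = 13
Insert x = 10
New median = 23/2
Changed? yes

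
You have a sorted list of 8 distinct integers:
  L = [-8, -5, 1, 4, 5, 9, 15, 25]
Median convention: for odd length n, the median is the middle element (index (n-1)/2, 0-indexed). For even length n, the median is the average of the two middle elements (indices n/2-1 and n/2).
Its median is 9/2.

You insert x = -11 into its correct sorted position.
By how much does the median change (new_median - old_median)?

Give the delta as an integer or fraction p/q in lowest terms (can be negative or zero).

Old median = 9/2
After inserting x = -11: new sorted = [-11, -8, -5, 1, 4, 5, 9, 15, 25]
New median = 4
Delta = 4 - 9/2 = -1/2

Answer: -1/2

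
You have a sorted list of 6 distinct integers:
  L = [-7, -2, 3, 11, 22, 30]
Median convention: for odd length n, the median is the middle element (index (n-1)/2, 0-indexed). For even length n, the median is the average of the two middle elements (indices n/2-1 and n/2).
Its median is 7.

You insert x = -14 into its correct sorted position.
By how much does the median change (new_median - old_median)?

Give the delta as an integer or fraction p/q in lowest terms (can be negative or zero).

Old median = 7
After inserting x = -14: new sorted = [-14, -7, -2, 3, 11, 22, 30]
New median = 3
Delta = 3 - 7 = -4

Answer: -4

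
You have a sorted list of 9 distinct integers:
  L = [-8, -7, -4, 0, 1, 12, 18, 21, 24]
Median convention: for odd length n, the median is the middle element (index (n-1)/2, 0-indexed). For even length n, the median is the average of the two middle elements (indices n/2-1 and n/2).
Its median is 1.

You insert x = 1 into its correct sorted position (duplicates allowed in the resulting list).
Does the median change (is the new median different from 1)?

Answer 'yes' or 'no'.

Answer: no

Derivation:
Old median = 1
Insert x = 1
New median = 1
Changed? no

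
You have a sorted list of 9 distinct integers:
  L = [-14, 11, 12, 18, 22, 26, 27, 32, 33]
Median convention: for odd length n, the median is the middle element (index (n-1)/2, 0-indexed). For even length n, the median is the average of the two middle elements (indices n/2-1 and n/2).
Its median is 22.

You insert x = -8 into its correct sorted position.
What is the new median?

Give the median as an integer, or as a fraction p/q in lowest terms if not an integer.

Answer: 20

Derivation:
Old list (sorted, length 9): [-14, 11, 12, 18, 22, 26, 27, 32, 33]
Old median = 22
Insert x = -8
Old length odd (9). Middle was index 4 = 22.
New length even (10). New median = avg of two middle elements.
x = -8: 1 elements are < x, 8 elements are > x.
New sorted list: [-14, -8, 11, 12, 18, 22, 26, 27, 32, 33]
New median = 20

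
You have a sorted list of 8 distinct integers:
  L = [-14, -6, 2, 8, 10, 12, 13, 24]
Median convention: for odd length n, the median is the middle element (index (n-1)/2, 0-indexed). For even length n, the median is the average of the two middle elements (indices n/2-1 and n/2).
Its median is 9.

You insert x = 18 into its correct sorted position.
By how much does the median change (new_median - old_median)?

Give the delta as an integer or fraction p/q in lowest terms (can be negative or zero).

Old median = 9
After inserting x = 18: new sorted = [-14, -6, 2, 8, 10, 12, 13, 18, 24]
New median = 10
Delta = 10 - 9 = 1

Answer: 1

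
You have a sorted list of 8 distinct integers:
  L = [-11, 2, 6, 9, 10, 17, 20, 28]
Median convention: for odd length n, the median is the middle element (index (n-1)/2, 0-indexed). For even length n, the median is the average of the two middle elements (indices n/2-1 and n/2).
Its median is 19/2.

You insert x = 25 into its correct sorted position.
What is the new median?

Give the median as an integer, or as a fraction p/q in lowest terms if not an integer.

Answer: 10

Derivation:
Old list (sorted, length 8): [-11, 2, 6, 9, 10, 17, 20, 28]
Old median = 19/2
Insert x = 25
Old length even (8). Middle pair: indices 3,4 = 9,10.
New length odd (9). New median = single middle element.
x = 25: 7 elements are < x, 1 elements are > x.
New sorted list: [-11, 2, 6, 9, 10, 17, 20, 25, 28]
New median = 10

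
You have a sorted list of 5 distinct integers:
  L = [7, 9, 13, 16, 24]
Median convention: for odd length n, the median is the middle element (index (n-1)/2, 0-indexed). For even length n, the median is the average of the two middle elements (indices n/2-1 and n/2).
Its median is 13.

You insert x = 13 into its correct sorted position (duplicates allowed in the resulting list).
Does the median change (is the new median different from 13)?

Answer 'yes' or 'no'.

Old median = 13
Insert x = 13
New median = 13
Changed? no

Answer: no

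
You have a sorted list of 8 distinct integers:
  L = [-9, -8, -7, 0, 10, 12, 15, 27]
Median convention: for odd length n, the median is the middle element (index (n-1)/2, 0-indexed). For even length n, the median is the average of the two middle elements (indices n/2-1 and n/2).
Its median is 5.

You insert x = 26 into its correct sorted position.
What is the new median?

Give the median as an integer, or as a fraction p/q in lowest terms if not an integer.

Answer: 10

Derivation:
Old list (sorted, length 8): [-9, -8, -7, 0, 10, 12, 15, 27]
Old median = 5
Insert x = 26
Old length even (8). Middle pair: indices 3,4 = 0,10.
New length odd (9). New median = single middle element.
x = 26: 7 elements are < x, 1 elements are > x.
New sorted list: [-9, -8, -7, 0, 10, 12, 15, 26, 27]
New median = 10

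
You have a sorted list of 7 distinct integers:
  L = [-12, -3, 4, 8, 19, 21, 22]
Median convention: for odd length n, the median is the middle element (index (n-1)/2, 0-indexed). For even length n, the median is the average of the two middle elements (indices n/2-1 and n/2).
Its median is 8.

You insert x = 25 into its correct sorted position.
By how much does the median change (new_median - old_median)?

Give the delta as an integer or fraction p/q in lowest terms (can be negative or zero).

Answer: 11/2

Derivation:
Old median = 8
After inserting x = 25: new sorted = [-12, -3, 4, 8, 19, 21, 22, 25]
New median = 27/2
Delta = 27/2 - 8 = 11/2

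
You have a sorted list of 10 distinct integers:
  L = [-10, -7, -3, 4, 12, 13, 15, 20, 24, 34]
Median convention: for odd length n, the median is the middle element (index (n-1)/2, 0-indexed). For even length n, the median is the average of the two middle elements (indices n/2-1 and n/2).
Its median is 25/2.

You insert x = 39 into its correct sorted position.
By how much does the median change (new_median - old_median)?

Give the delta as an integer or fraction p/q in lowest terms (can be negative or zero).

Answer: 1/2

Derivation:
Old median = 25/2
After inserting x = 39: new sorted = [-10, -7, -3, 4, 12, 13, 15, 20, 24, 34, 39]
New median = 13
Delta = 13 - 25/2 = 1/2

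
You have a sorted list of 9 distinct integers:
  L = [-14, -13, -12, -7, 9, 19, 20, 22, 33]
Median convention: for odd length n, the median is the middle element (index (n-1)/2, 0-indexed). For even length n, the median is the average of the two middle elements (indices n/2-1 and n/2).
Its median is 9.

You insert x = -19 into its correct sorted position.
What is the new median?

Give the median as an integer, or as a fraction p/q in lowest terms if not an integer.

Answer: 1

Derivation:
Old list (sorted, length 9): [-14, -13, -12, -7, 9, 19, 20, 22, 33]
Old median = 9
Insert x = -19
Old length odd (9). Middle was index 4 = 9.
New length even (10). New median = avg of two middle elements.
x = -19: 0 elements are < x, 9 elements are > x.
New sorted list: [-19, -14, -13, -12, -7, 9, 19, 20, 22, 33]
New median = 1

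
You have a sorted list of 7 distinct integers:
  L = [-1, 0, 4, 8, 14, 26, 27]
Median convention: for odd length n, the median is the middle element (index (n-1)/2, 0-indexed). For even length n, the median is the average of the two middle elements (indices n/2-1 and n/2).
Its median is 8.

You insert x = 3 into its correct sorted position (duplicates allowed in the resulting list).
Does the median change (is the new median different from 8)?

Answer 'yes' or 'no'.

Old median = 8
Insert x = 3
New median = 6
Changed? yes

Answer: yes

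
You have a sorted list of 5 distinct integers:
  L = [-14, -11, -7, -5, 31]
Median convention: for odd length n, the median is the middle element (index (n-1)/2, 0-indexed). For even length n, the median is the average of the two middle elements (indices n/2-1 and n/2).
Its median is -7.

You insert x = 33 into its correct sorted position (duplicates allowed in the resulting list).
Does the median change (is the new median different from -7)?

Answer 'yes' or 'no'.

Answer: yes

Derivation:
Old median = -7
Insert x = 33
New median = -6
Changed? yes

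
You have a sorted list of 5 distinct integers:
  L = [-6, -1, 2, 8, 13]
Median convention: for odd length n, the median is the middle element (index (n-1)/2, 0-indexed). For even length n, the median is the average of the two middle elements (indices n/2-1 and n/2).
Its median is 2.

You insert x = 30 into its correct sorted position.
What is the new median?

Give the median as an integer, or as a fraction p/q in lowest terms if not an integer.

Old list (sorted, length 5): [-6, -1, 2, 8, 13]
Old median = 2
Insert x = 30
Old length odd (5). Middle was index 2 = 2.
New length even (6). New median = avg of two middle elements.
x = 30: 5 elements are < x, 0 elements are > x.
New sorted list: [-6, -1, 2, 8, 13, 30]
New median = 5

Answer: 5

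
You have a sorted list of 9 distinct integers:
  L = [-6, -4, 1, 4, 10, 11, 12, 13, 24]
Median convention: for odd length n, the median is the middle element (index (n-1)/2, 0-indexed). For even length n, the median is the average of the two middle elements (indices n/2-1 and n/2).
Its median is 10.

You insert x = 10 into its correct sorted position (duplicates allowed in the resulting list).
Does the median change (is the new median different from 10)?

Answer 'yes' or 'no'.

Old median = 10
Insert x = 10
New median = 10
Changed? no

Answer: no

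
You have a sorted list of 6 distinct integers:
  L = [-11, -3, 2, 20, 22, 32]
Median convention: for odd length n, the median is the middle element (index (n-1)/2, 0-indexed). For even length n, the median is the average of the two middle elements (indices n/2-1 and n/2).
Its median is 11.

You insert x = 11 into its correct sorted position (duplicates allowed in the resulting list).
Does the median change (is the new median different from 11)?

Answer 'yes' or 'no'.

Answer: no

Derivation:
Old median = 11
Insert x = 11
New median = 11
Changed? no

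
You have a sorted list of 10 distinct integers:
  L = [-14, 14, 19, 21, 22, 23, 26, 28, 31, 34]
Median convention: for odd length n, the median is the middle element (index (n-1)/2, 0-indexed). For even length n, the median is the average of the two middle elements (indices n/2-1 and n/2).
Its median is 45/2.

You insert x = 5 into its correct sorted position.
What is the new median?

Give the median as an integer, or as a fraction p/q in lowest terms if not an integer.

Answer: 22

Derivation:
Old list (sorted, length 10): [-14, 14, 19, 21, 22, 23, 26, 28, 31, 34]
Old median = 45/2
Insert x = 5
Old length even (10). Middle pair: indices 4,5 = 22,23.
New length odd (11). New median = single middle element.
x = 5: 1 elements are < x, 9 elements are > x.
New sorted list: [-14, 5, 14, 19, 21, 22, 23, 26, 28, 31, 34]
New median = 22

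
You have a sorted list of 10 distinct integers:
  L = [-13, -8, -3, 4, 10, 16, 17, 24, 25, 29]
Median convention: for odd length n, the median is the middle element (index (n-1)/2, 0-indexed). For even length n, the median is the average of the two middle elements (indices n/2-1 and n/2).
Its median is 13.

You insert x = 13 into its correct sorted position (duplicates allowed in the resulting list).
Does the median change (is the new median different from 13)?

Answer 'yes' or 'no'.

Answer: no

Derivation:
Old median = 13
Insert x = 13
New median = 13
Changed? no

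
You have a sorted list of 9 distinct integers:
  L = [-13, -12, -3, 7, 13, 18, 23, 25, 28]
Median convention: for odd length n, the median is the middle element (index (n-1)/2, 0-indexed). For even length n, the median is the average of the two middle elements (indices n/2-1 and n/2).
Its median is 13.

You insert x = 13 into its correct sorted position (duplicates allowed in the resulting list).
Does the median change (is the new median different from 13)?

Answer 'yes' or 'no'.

Old median = 13
Insert x = 13
New median = 13
Changed? no

Answer: no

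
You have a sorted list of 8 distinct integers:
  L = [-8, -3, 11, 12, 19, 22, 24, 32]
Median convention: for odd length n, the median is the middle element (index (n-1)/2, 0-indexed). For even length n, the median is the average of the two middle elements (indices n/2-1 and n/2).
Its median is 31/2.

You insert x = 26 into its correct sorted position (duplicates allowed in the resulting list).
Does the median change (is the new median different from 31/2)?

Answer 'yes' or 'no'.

Answer: yes

Derivation:
Old median = 31/2
Insert x = 26
New median = 19
Changed? yes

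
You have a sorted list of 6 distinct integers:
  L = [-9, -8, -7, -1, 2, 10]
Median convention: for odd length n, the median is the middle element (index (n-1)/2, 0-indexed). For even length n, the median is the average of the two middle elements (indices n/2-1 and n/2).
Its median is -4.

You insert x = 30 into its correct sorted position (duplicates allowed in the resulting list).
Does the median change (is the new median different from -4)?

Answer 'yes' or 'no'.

Old median = -4
Insert x = 30
New median = -1
Changed? yes

Answer: yes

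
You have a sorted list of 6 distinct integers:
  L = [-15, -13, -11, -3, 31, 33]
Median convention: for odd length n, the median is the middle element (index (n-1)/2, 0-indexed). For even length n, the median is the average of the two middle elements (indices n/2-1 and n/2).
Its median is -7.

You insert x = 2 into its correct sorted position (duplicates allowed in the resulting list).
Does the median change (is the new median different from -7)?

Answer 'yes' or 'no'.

Answer: yes

Derivation:
Old median = -7
Insert x = 2
New median = -3
Changed? yes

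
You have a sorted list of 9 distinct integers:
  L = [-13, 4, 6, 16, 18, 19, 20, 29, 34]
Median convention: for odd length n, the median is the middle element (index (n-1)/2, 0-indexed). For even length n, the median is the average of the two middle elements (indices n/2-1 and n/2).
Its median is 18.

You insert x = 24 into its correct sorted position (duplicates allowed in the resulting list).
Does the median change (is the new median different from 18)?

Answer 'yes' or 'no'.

Answer: yes

Derivation:
Old median = 18
Insert x = 24
New median = 37/2
Changed? yes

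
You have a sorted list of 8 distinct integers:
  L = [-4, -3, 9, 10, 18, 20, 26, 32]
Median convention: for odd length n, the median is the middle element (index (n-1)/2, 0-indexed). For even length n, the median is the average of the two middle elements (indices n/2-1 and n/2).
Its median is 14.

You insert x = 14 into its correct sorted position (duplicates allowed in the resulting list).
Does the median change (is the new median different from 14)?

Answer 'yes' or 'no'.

Answer: no

Derivation:
Old median = 14
Insert x = 14
New median = 14
Changed? no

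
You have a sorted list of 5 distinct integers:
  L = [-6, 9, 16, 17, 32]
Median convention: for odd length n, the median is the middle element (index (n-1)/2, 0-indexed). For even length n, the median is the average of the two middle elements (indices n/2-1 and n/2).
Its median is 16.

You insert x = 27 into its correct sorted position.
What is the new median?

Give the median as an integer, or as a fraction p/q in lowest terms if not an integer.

Old list (sorted, length 5): [-6, 9, 16, 17, 32]
Old median = 16
Insert x = 27
Old length odd (5). Middle was index 2 = 16.
New length even (6). New median = avg of two middle elements.
x = 27: 4 elements are < x, 1 elements are > x.
New sorted list: [-6, 9, 16, 17, 27, 32]
New median = 33/2

Answer: 33/2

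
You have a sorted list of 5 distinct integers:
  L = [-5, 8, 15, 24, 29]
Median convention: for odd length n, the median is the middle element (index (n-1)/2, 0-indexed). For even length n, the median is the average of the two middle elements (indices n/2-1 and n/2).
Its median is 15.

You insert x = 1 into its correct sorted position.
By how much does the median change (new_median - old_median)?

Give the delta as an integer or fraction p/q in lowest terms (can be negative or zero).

Answer: -7/2

Derivation:
Old median = 15
After inserting x = 1: new sorted = [-5, 1, 8, 15, 24, 29]
New median = 23/2
Delta = 23/2 - 15 = -7/2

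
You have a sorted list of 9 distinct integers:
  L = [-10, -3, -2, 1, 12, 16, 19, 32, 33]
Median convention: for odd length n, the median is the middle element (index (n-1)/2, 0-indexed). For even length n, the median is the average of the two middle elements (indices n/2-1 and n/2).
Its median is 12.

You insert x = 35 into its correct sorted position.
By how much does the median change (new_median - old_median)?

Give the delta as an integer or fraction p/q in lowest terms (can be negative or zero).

Old median = 12
After inserting x = 35: new sorted = [-10, -3, -2, 1, 12, 16, 19, 32, 33, 35]
New median = 14
Delta = 14 - 12 = 2

Answer: 2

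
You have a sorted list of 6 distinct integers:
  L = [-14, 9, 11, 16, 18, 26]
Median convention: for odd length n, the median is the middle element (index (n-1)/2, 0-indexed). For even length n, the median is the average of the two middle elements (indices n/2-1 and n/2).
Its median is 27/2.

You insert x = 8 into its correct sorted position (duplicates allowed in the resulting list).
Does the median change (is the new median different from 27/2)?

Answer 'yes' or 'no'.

Answer: yes

Derivation:
Old median = 27/2
Insert x = 8
New median = 11
Changed? yes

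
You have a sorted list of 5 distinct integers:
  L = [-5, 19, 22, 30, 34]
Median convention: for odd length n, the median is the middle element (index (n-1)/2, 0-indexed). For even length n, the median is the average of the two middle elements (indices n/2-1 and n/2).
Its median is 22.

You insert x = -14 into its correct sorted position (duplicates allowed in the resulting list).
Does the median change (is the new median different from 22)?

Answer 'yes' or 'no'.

Old median = 22
Insert x = -14
New median = 41/2
Changed? yes

Answer: yes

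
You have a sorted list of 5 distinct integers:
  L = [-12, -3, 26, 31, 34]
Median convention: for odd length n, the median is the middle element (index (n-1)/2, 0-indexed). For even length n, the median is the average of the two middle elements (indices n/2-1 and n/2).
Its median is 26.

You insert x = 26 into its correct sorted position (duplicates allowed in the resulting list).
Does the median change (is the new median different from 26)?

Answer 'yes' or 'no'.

Answer: no

Derivation:
Old median = 26
Insert x = 26
New median = 26
Changed? no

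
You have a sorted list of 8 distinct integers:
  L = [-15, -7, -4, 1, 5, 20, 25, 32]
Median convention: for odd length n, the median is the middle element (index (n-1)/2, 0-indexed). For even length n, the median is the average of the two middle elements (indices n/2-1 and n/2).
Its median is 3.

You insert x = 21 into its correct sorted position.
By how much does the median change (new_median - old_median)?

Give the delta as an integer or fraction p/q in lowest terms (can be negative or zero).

Old median = 3
After inserting x = 21: new sorted = [-15, -7, -4, 1, 5, 20, 21, 25, 32]
New median = 5
Delta = 5 - 3 = 2

Answer: 2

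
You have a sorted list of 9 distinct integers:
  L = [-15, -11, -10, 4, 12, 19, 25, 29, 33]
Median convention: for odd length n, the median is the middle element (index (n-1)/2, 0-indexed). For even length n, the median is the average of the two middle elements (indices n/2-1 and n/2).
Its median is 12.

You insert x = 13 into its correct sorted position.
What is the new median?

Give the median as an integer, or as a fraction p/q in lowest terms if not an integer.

Old list (sorted, length 9): [-15, -11, -10, 4, 12, 19, 25, 29, 33]
Old median = 12
Insert x = 13
Old length odd (9). Middle was index 4 = 12.
New length even (10). New median = avg of two middle elements.
x = 13: 5 elements are < x, 4 elements are > x.
New sorted list: [-15, -11, -10, 4, 12, 13, 19, 25, 29, 33]
New median = 25/2

Answer: 25/2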